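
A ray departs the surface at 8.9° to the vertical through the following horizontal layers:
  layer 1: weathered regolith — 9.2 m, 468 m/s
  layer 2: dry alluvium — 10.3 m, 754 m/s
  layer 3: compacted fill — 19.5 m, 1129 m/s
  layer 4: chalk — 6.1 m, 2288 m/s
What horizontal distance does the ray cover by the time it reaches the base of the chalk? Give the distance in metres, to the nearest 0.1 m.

Apply Snell's law at each interface; in layer i the horizontal offset is hᵢ·tan θᵢ.
Layer 1: θ = 8.90°; offset = 9.2·tan 8.90° = 1.441 m.
Layer 2: sin θ = 754·sin 8.9°/468 = 0.2493, θ = 14.43°; offset = 10.3·tan 14.43° = 2.651 m.
Layer 3: sin θ = 1129·sin 8.9°/468 = 0.3732, θ = 21.91°; offset = 19.5·tan 21.91° = 7.845 m.
Layer 4: sin θ = 2288·sin 8.9°/468 = 0.7564, θ = 49.14°; offset = 6.1·tan 49.14° = 7.053 m.
Summing the layer offsets gives 18.989 m.

19.0 m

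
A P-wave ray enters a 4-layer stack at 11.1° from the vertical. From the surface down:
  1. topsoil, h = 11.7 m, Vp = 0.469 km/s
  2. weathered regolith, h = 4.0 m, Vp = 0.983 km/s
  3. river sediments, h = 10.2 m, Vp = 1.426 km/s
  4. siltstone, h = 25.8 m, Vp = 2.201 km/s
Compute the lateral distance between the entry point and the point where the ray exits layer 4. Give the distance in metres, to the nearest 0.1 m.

65.8 m

Ray parameter p = sin 11.1° / 0.469 km/s = 4.1049e-01 s/km.
Layer 1: θ = 11.10°; offset = 11.7·tan 11.10° = 2.295 m.
Layer 2: sin θ = p·0.983 = 0.4035 → θ = 23.80°; offset = 4.0·tan 23.80° = 1.764 m.
Layer 3: sin θ = p·1.426 = 0.5854 → θ = 35.83°; offset = 10.2·tan 35.83° = 7.364 m.
Layer 4: sin θ = p·2.201 = 0.9035 → θ = 64.62°; offset = 25.8·tan 64.62° = 54.388 m.
Summing the layer offsets gives 65.812 m.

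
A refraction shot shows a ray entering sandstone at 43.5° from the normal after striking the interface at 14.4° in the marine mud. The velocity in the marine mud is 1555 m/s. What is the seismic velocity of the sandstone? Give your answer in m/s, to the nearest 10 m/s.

sin 14.4° = 0.2487; sin 43.5° = 0.6884.
V₂ = V₁·(sin θ₂/sin θ₁) = 1555·(0.6884/0.2487) = 4304.12 m/s.

4300 m/s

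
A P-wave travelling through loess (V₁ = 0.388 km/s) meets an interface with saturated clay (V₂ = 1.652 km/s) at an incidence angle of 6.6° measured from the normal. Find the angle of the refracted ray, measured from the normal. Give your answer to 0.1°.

sin θ₁/V₁ = sin θ₂/V₂ ⇒ sin θ₂ = 1.652·sin 6.6°/0.388 = 1.652·0.1149/0.388 = 0.4894.
θ₂ = arcsin 0.4894 = 29.30° from the normal.

29.3°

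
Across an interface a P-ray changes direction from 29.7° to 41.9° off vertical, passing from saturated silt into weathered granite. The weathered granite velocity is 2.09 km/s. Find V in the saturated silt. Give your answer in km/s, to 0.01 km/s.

Snell's law: sin 29.7°/V₁ = sin 41.9°/V₂.
V₁ = V₂·sin 29.7°/sin 41.9° = 2.09 × 0.7419 = 1.55 km/s.

1.55 km/s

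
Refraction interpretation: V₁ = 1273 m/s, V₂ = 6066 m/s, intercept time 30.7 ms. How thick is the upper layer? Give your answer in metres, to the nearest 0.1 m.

20.0 m

h = tᵢ·V₁·V₂ / (2·√(V₂²−V₁²)).
√(V₂²−V₁²) = √(6066² − 1273²) = 5930.9 m/s.
h = 0.0307 s × 1273 × 6066 / (2 × 5930.9) = 19.99 m.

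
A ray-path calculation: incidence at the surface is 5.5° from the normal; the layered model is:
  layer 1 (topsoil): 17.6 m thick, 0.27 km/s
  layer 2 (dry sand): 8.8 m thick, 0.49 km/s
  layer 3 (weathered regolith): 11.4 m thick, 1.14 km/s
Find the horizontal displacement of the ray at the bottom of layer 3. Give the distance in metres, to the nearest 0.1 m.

Ray parameter p = sin 5.5° / 0.27 km/s = 3.5498e-01 s/km.
Layer 1: θ = 5.50°; offset = 17.6·tan 5.50° = 1.695 m.
Layer 2: sin θ = p·0.49 = 0.1739 → θ = 10.02°; offset = 8.8·tan 10.02° = 1.554 m.
Layer 3: sin θ = p·1.14 = 0.4047 → θ = 23.87°; offset = 11.4·tan 23.87° = 5.045 m.
Σ offsets = 8.294 m.

8.3 m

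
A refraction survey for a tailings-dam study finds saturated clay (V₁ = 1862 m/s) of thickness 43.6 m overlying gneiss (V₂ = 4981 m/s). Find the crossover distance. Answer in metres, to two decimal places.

θ_c = arcsin(1862/4981) = 21.95°, so cos θ_c = 0.9275 and tᵢ = 2h cos θ_c/V₁ = 0.0434 s.
At crossover x/V₁ = x/V₂ + tᵢ ⇒ x = tᵢ/(1/V₁ − 1/V₂) = 0.04344/(5.3706e-04 − 2.0076e-04) = 129.16 m.

129.16 m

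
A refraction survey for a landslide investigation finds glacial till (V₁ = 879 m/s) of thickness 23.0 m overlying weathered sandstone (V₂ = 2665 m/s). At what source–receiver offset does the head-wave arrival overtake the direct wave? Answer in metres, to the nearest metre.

θ_c = arcsin(879/2665) = 19.26°, so cos θ_c = 0.9440 and tᵢ = 2h cos θ_c/V₁ = 0.0494 s.
At crossover x/V₁ = x/V₂ + tᵢ ⇒ x = tᵢ/(1/V₁ − 1/V₂) = 0.04940/(1.1377e-03 − 3.7523e-04) = 64.80 m.

65 m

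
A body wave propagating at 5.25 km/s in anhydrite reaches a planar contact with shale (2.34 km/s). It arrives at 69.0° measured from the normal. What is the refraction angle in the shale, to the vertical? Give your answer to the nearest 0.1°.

sin θ₁/V₁ = sin θ₂/V₂ ⇒ sin θ₂ = 2.34·sin 69.0°/5.25 = 2.34·0.9336/5.25 = 0.4161.
θ₂ = arcsin 0.4161 = 24.59° from the normal.

24.6°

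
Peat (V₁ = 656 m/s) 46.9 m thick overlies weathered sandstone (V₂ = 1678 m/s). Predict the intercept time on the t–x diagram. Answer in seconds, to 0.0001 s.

θ_c = arcsin(V₁/V₂) = arcsin(656/1678) = 23.01°; cos θ_c = 0.9204.
tᵢ = 2h·cos θ_c / V₁ = 2·46.9·0.9204 / 656 = 0.13161 s.

0.1316 s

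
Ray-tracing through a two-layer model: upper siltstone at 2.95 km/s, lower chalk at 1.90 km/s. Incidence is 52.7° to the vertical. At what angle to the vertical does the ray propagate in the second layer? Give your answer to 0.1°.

Snell's law: sin θ₂ = (V₂/V₁)·sin θ₁ = (1.90/2.95)·sin 52.7° = 0.5123.
θ₂ = arcsin 0.5123 = 30.82° from the normal.

30.8°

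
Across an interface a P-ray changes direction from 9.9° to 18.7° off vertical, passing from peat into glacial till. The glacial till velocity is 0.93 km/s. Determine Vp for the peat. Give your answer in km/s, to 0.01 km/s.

0.50 km/s

sin 9.9° = 0.1719; sin 18.7° = 0.3206.
V₁ = V₂·(sin θ₁/sin θ₂) = 0.93·(0.1719/0.3206) = 0.50 km/s.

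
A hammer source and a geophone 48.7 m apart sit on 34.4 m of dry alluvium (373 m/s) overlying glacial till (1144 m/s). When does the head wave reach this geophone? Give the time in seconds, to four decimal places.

0.2169 s

θ_c = arcsin(V₁/V₂) = arcsin(373/1144) = 19.03°, cos θ_c = 0.9454.
Intercept time tᵢ = 2h cos θ_c / V₁ = 2·34.4·0.9454/373 = 0.17437 s.
t = x/V₂ + tᵢ = 48.7/1144 + 0.17437 = 0.21694 s.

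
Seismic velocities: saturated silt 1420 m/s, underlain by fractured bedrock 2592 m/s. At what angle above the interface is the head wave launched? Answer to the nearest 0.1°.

At critical incidence the refracted ray runs along the interface (θ₂ = 90°), so sin θ_c = V₁/V₂.
θ_c = arcsin(1420/2592) = arcsin 0.5478 = 33.22°.
Measured from the interface: 90° − 33.22° = 56.78°.

56.8°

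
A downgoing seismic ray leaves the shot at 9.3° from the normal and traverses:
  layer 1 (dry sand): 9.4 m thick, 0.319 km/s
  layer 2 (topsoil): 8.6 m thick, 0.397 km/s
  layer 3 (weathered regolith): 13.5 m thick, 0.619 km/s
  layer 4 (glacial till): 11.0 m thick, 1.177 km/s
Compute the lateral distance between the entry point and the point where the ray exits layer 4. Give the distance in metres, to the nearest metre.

16 m

p = sin θ₁/V₁ = sin 9.3°/0.319 = 5.0660e-01 s/km is conserved through the stack.
Layer 1: θ = 9.30°; offset = 9.4·tan 9.30° = 1.539 m.
Layer 2: sin θ = p·0.397 = 0.2011 → θ = 11.60°; offset = 8.6·tan 11.60° = 1.766 m.
Layer 3: sin θ = p·0.619 = 0.3136 → θ = 18.28°; offset = 13.5·tan 18.28° = 4.458 m.
Layer 4: sin θ = p·1.177 = 0.5963 → θ = 36.60°; offset = 11.0·tan 36.60° = 8.170 m.
Summing the layer offsets gives 15.933 m.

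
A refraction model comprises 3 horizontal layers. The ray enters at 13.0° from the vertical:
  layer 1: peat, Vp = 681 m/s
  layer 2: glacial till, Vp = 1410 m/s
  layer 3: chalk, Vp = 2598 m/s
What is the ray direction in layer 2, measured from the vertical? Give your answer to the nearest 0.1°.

27.8°

Ray parameter p = sin 13.0° / 681 = 3.3032e-04 s/m.
sin θ_2 = p·V_2 = 3.3032e-04 × 1410 = 0.4658.
θ_2 = arcsin 0.4658 = 27.76°.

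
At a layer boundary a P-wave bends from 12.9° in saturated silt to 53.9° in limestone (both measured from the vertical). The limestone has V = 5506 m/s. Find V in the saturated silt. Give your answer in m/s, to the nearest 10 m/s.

1520 m/s

sin 12.9° = 0.2233; sin 53.9° = 0.8080.
V₁ = V₂·(sin θ₁/sin θ₂) = 5506·(0.2233/0.8080) = 1521.32 m/s.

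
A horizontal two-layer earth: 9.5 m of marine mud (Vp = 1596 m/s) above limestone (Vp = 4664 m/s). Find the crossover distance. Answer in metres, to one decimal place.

x_cross = 2h·√((V₂+V₁)/(V₂−V₁)).
(V₂+V₁)/(V₂−V₁) = (4664+1596)/(4664−1596) = 2.0404; √ = 1.4284.
x_cross = 2·9.5·1.4284 = 27.14 m.

27.1 m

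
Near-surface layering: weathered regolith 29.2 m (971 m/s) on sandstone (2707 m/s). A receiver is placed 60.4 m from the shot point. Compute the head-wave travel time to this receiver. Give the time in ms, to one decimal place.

θ_c = arcsin(V₁/V₂) = arcsin(971/2707) = 21.02°, cos θ_c = 0.9335.
Intercept time tᵢ = 2h cos θ_c / V₁ = 2·29.2·0.9335/971 = 0.05614 s.
t = x/V₂ + tᵢ = 60.4/2707 + 0.05614 = 0.07845 s.

78.5 ms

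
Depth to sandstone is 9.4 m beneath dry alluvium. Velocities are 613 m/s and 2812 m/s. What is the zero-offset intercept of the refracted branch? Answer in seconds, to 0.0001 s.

0.0299 s

θ_c = arcsin(V₁/V₂) = arcsin(613/2812) = 12.59°; cos θ_c = 0.9760.
tᵢ = 2h·cos θ_c / V₁ = 2·9.4·0.9760 / 613 = 0.02993 s.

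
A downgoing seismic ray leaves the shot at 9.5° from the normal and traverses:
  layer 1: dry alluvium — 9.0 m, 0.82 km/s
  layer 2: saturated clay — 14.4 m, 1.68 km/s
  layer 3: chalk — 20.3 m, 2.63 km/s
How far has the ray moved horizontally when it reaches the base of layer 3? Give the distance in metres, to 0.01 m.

19.35 m

p = sin θ₁/V₁ = sin 9.5°/0.82 = 2.0128e-01 s/km is conserved through the stack.
Layer 1: θ = 9.50°; offset = 9.0·tan 9.50° = 1.5061 m.
Layer 2: sin θ = p·1.68 = 0.3381 → θ = 19.76°; offset = 14.4·tan 19.76° = 5.1741 m.
Layer 3: sin θ = p·2.63 = 0.5294 → θ = 31.96°; offset = 20.3·tan 31.96° = 12.6662 m.
Summing the layer offsets gives 19.3464 m.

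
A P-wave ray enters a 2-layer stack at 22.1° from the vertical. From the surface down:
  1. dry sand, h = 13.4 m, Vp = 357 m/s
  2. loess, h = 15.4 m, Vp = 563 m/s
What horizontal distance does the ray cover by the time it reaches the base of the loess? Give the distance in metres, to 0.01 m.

16.79 m

p = sin θ₁/V₁ = sin 22.1°/357 = 1.0538e-03 s/m is conserved through the stack.
Layer 1: θ = 22.10°; offset = 13.4·tan 22.10° = 5.4412 m.
Layer 2: sin θ = p·563 = 0.5933 → θ = 36.39°; offset = 15.4·tan 36.39° = 11.3509 m.
Σ offsets = 16.7920 m.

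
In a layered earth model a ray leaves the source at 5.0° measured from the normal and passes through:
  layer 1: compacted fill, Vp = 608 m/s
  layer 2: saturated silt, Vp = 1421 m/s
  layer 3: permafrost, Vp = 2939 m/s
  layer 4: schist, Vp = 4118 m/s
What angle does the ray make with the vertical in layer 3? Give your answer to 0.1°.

24.9°

Ray parameter p = sin 5.0° / 608 = 1.4335e-04 s/m.
sin θ_3 = p·V_3 = 1.4335e-04 × 2939 = 0.4213.
θ_3 = arcsin 0.4213 = 24.92°.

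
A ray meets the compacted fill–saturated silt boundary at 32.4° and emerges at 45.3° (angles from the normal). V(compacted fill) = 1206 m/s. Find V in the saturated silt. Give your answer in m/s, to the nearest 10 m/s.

1600 m/s

sin 32.4° = 0.5358; sin 45.3° = 0.7108.
V₂ = V₁·(sin θ₂/sin θ₁) = 1206·(0.7108/0.5358) = 1599.82 m/s.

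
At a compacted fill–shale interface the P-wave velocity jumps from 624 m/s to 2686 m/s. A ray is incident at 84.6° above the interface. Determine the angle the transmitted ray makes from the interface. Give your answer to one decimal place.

66.1°

Angle from the normal: 90° − 84.6° = 5.4°.
sin θ₁/V₁ = sin θ₂/V₂ ⇒ sin θ₂ = 2686·sin 5.4°/624 = 2686·0.0941/624 = 0.4051.
θ₂ = sin⁻¹(0.4051) = 23.90° (from vertical).
From the interface: 90° − 23.90° = 66.10°.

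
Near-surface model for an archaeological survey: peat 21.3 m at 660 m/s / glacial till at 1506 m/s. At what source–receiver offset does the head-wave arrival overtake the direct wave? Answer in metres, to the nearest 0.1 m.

θ_c = arcsin(660/1506) = 25.99°, so cos θ_c = 0.8989 and tᵢ = 2h cos θ_c/V₁ = 0.0580 s.
At crossover x/V₁ = x/V₂ + tᵢ ⇒ x = tᵢ/(1/V₁ − 1/V₂) = 0.05802/(1.5152e-03 − 6.6401e-04) = 68.16 m.

68.2 m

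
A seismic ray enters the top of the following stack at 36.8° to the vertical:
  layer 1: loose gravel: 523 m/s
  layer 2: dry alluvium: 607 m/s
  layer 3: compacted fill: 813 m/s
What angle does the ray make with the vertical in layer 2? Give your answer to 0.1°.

Ray parameter p = sin 36.8° / 523 = 1.1454e-03 s/m.
sin θ_2 = p·V_2 = 1.1454e-03 × 607 = 0.6952.
θ_2 = arcsin 0.6952 = 44.05°.

44.0°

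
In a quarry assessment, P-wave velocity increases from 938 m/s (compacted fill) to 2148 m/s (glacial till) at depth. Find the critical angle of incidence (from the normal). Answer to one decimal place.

Critical incidence: sin θ_c = V₁/V₂ = 938/2148 = 0.4367.
θ_c = arcsin 0.4367 = 25.89°.

25.9°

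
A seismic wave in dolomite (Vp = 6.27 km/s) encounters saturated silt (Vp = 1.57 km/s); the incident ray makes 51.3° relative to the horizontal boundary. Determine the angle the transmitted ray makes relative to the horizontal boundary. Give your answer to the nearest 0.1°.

81.0°

Angle from the normal: 90° − 51.3° = 38.7°.
Snell's law: sin θ₂ = (V₂/V₁)·sin θ₁ = (1.57/6.27)·sin 38.7° = 0.1566.
θ₂ = arcsin 0.1566 = 9.01° from the normal.
From the interface: 90° − 9.01° = 80.99°.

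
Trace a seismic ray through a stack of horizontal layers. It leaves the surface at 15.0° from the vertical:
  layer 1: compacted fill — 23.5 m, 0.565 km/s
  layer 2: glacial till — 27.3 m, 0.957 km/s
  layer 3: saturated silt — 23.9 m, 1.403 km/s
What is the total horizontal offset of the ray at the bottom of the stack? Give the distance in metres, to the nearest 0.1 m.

Ray parameter p = sin 15.0° / 0.565 km/s = 4.5809e-01 s/km.
Layer 1: θ = 15.00°; offset = 23.5·tan 15.00° = 6.297 m.
Layer 2: sin θ = p·0.957 = 0.4384 → θ = 26.00°; offset = 27.3·tan 26.00° = 13.316 m.
Layer 3: sin θ = p·1.403 = 0.6427 → θ = 39.99°; offset = 23.9·tan 39.99° = 20.050 m.
Summing the layer offsets gives 39.662 m.

39.7 m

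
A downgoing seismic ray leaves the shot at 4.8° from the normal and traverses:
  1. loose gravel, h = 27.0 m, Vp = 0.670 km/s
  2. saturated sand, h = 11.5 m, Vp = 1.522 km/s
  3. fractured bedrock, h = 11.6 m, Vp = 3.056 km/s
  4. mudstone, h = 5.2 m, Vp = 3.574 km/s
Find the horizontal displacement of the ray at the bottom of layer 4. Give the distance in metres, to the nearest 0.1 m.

11.9 m

Apply Snell's law at each interface; in layer i the horizontal offset is hᵢ·tan θᵢ.
Layer 1: θ = 4.80°; offset = 27.0·tan 4.80° = 2.267 m.
Layer 2: sin θ = 1.522·sin 4.8°/0.670 = 0.1901, θ = 10.96°; offset = 11.5·tan 10.96° = 2.227 m.
Layer 3: sin θ = 3.056·sin 4.8°/0.670 = 0.3817, θ = 22.44°; offset = 11.6·tan 22.44° = 4.790 m.
Layer 4: sin θ = 3.574·sin 4.8°/0.670 = 0.4464, θ = 26.51°; offset = 5.2·tan 26.51° = 2.594 m.
Summing the layer offsets gives 11.878 m.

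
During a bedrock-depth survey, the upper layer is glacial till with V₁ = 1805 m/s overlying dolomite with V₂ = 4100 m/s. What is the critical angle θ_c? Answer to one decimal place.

26.1°

Critical incidence: sin θ_c = V₁/V₂ = 1805/4100 = 0.4402.
θ_c = arcsin 0.4402 = 26.12°.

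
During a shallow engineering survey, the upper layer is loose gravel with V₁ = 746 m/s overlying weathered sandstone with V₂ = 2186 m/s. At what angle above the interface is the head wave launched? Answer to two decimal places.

Critical incidence: sin θ_c = V₁/V₂ = 746/2186 = 0.3413.
θ_c = arcsin 0.3413 = 19.95°.
Measured from the interface: 90° − 19.95° = 70.05°.

70.05°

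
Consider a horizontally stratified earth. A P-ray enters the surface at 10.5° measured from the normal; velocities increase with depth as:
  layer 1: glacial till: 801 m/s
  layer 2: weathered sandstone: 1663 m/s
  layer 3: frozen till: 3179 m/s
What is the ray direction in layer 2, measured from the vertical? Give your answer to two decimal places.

Ray parameter p = sin 10.5° / 801 = 2.2751e-04 s/m.
sin θ_2 = p·V_2 = 2.2751e-04 × 1663 = 0.3783.
θ_2 = 22.23° from the vertical.

22.23°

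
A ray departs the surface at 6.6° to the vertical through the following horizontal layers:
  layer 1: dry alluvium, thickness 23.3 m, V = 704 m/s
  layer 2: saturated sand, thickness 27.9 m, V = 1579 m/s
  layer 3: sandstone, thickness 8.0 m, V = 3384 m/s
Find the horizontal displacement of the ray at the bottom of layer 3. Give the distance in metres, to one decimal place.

Ray parameter p = sin 6.6° / 704 m/s = 1.6326e-04 s/m.
Layer 1: θ = 6.60°; offset = 23.3·tan 6.60° = 2.696 m.
Layer 2: sin θ = p·1579 = 0.2578 → θ = 14.94°; offset = 27.9·tan 14.94° = 7.444 m.
Layer 3: sin θ = p·3384 = 0.5525 → θ = 33.54°; offset = 8.0·tan 33.54° = 5.303 m.
Total horizontal offset = 15.443 m.

15.4 m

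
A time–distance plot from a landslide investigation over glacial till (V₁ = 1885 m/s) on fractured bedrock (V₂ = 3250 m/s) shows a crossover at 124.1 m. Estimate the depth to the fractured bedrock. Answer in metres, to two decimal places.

h = (x_cross/2)·√((V₂−V₁)/(V₂+V₁)).
(V₂−V₁)/(V₂+V₁) = (3250−1885)/(3250+1885) = 0.2658; √ = 0.5156.
h = (124.1/2)·0.5156 = 31.99 m.

31.99 m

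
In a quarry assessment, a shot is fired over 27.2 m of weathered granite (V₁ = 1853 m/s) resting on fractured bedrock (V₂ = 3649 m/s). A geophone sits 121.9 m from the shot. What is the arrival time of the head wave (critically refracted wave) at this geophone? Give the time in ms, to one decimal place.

θ_c = arcsin(V₁/V₂) = arcsin(1853/3649) = 30.52°, cos θ_c = 0.8615.
Intercept time tᵢ = 2h cos θ_c / V₁ = 2·27.2·0.8615/1853 = 0.02529 s.
t = x/V₂ + tᵢ = 121.9/3649 + 0.02529 = 0.05870 s.

58.7 ms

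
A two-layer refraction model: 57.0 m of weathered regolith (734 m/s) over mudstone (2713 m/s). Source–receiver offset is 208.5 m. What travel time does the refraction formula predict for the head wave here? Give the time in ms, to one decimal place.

226.4 ms

t = x/V₂ + 2h·√(V₂²−V₁²)/(V₁V₂).
√(V₂²−V₁²) = √(2713²−734²) = 2611.8 m/s; delay term = 2·57.0·2611.8/(734·2713) = 0.14952 s.
t = 208.5/2713 + 0.14952 = 0.22637 s.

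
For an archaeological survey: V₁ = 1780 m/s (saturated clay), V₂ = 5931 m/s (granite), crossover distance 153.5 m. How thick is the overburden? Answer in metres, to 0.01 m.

56.31 m

x_cross = 2h·√((V₂+V₁)/(V₂−V₁)) → h = x_cross / (2·√((V₂+V₁)/(V₂−V₁))).
√((V₂+V₁)/(V₂−V₁)) = √((5931+1780)/(5931−1780)) = 1.3629.
h = 153.5 / (2·1.3629) = 56.31 m.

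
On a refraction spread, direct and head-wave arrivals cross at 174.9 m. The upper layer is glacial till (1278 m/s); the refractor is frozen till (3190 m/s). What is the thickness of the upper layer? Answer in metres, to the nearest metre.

h = (x_cross/2)·√((V₂−V₁)/(V₂+V₁)).
(V₂−V₁)/(V₂+V₁) = (3190−1278)/(3190+1278) = 0.4279; √ = 0.6542.
h = (174.9/2)·0.6542 = 57.21 m.

57 m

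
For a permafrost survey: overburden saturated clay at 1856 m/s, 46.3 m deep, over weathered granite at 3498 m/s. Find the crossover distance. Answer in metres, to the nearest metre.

167 m

x_cross = 2h·√((V₂+V₁)/(V₂−V₁)).
(V₂+V₁)/(V₂−V₁) = (3498+1856)/(3498−1856) = 3.2607; √ = 1.8057.
x_cross = 2·46.3·1.8057 = 167.21 m.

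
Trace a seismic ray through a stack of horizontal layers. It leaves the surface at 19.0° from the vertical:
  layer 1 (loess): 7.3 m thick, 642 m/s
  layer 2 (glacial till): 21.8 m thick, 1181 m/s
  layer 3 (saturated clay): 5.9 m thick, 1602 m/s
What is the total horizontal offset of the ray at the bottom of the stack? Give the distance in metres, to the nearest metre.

27 m

Ray parameter p = sin 19.0° / 642 m/s = 5.0712e-04 s/m.
Layer 1: θ = 19.00°; offset = 7.3·tan 19.00° = 2.514 m.
Layer 2: sin θ = p·1181 = 0.5989 → θ = 36.79°; offset = 21.8·tan 36.79° = 16.303 m.
Layer 3: sin θ = p·1602 = 0.8124 → θ = 54.33°; offset = 5.9·tan 54.33° = 8.220 m.
Summing the layer offsets gives 27.037 m.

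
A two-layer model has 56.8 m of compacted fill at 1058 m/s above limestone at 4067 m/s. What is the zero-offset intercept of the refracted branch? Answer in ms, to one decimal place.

θ_c = arcsin(V₁/V₂) = arcsin(1058/4067) = 15.08°; cos θ_c = 0.9656.
tᵢ = 2h·cos θ_c / V₁ = 2·56.8·0.9656 / 1058 = 0.10368 s.

103.7 ms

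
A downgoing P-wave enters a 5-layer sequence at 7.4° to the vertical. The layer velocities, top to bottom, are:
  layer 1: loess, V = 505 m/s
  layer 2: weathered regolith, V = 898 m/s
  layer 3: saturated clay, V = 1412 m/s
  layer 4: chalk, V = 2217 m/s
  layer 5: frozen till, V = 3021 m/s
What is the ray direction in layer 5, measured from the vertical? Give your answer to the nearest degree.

Ray parameter p = sin 7.4° / 505 = 2.5504e-04 s/m.
sin θ_5 = p·V_5 = 2.5504e-04 × 3021 = 0.7705.
θ_5 = 50.40° from the vertical.

50°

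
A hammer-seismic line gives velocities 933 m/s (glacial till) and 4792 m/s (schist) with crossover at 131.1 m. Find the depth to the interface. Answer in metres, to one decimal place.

h = (x_cross/2)·√((V₂−V₁)/(V₂+V₁)).
(V₂−V₁)/(V₂+V₁) = (4792−933)/(4792+933) = 0.6741; √ = 0.8210.
h = (131.1/2)·0.8210 = 53.82 m.

53.8 m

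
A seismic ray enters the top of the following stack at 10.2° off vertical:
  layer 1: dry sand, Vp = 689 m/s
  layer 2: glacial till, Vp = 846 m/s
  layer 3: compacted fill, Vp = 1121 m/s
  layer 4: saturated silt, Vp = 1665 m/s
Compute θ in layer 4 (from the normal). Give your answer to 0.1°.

25.3°

Ray parameter p = sin 10.2° / 689 = 2.5702e-04 s/m.
sin θ_4 = p·V_4 = 2.5702e-04 × 1665 = 0.4279.
θ_4 = arcsin 0.4279 = 25.34°.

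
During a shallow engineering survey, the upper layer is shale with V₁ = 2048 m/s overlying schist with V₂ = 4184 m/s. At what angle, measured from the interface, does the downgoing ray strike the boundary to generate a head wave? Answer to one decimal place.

Critical incidence: sin θ_c = V₁/V₂ = 2048/4184 = 0.4895.
θ_c = arcsin 0.4895 = 29.31°.
Measured from the interface: 90° − 29.31° = 60.69°.

60.7°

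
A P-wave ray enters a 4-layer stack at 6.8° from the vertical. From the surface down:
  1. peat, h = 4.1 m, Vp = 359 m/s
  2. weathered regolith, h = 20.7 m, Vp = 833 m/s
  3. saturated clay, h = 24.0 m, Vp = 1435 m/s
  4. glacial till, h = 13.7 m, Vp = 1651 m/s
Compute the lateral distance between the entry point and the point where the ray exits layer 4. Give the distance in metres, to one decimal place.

28.2 m

p = sin θ₁/V₁ = sin 6.8°/359 = 3.2982e-04 s/m is conserved through the stack.
Layer 1: θ = 6.80°; offset = 4.1·tan 6.80° = 0.489 m.
Layer 2: sin θ = p·833 = 0.2747 → θ = 15.95°; offset = 20.7·tan 15.95° = 5.915 m.
Layer 3: sin θ = p·1435 = 0.4733 → θ = 28.25°; offset = 24.0·tan 28.25° = 12.894 m.
Layer 4: sin θ = p·1651 = 0.5445 → θ = 32.99°; offset = 13.7·tan 32.99° = 8.894 m.
Σ offsets = 28.192 m.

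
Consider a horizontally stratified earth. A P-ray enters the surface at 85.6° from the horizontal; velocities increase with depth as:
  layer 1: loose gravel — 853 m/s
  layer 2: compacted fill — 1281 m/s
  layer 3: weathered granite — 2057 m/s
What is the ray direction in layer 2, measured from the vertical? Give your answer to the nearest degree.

7°

From the normal: θ₁ = 90° − 85.6° = 4.4°.
Snell's law across each interface conserves sin θ / V, so sin θ_2 = V_2·sin θ₁/V₁.
sin θ_2 = 1281 × sin 4.4° / 853 = 0.1152.
θ_2 = 6.62° from the vertical.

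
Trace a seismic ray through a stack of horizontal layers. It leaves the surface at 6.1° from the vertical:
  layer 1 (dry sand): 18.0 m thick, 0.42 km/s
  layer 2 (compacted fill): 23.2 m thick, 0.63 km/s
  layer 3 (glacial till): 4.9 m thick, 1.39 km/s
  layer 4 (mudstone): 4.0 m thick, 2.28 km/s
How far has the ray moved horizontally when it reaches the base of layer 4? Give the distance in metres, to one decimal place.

Apply Snell's law at each interface; in layer i the horizontal offset is hᵢ·tan θᵢ.
Layer 1: θ = 6.10°; offset = 18.0·tan 6.10° = 1.924 m.
Layer 2: sin θ = 0.63·sin 6.1°/0.42 = 0.1594, θ = 9.17°; offset = 23.2·tan 9.17° = 3.746 m.
Layer 3: sin θ = 1.39·sin 6.1°/0.42 = 0.3517, θ = 20.59°; offset = 4.9·tan 20.59° = 1.841 m.
Layer 4: sin θ = 2.28·sin 6.1°/0.42 = 0.5769, θ = 35.23°; offset = 4.0·tan 35.23° = 2.825 m.
Total horizontal offset = 10.335 m.

10.3 m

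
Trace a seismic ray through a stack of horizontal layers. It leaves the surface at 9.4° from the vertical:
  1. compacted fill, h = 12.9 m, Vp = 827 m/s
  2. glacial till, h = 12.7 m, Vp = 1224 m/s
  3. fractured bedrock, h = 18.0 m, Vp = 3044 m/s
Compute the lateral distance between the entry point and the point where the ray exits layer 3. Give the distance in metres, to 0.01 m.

18.84 m

Apply Snell's law at each interface; in layer i the horizontal offset is hᵢ·tan θᵢ.
Layer 1: θ = 9.40°; offset = 12.9·tan 9.40° = 2.1356 m.
Layer 2: sin θ = 1224·sin 9.4°/827 = 0.2417, θ = 13.99°; offset = 12.7·tan 13.99° = 3.1638 m.
Layer 3: sin θ = 3044·sin 9.4°/827 = 0.6012, θ = 36.95°; offset = 18.0·tan 36.95° = 13.5411 m.
Σ offsets = 18.8404 m.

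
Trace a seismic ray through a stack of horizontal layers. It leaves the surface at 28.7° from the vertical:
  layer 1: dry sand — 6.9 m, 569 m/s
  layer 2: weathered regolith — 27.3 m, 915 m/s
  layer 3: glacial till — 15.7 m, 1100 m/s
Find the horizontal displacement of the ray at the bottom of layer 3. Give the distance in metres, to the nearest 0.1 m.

76.2 m

Ray parameter p = sin 28.7° / 569 m/s = 8.4398e-04 s/m.
Layer 1: θ = 28.70°; offset = 6.9·tan 28.70° = 3.778 m.
Layer 2: sin θ = p·915 = 0.7722 → θ = 50.56°; offset = 27.3·tan 50.56° = 33.183 m.
Layer 3: sin θ = p·1100 = 0.9284 → θ = 68.18°; offset = 15.7·tan 68.18° = 39.219 m.
Total horizontal offset = 76.180 m.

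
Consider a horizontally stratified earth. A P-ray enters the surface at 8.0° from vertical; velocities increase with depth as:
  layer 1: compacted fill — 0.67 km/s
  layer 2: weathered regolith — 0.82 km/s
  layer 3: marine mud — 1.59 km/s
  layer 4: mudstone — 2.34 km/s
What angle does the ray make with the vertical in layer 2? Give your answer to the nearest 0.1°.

Ray parameter p = sin 8.0° / 0.67 = 2.0772e-01 s/km.
sin θ_2 = p·V_2 = 2.0772e-01 × 0.82 = 0.1703.
θ_2 = arcsin 0.1703 = 9.81°.

9.8°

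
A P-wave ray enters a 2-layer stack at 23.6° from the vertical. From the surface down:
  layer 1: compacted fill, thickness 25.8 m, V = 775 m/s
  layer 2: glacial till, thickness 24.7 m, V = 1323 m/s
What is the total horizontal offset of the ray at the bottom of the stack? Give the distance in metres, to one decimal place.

34.4 m

Ray parameter p = sin 23.6° / 775 m/s = 5.1658e-04 s/m.
Layer 1: θ = 23.60°; offset = 25.8·tan 23.60° = 11.272 m.
Layer 2: sin θ = p·1323 = 0.6834 → θ = 43.11°; offset = 24.7·tan 43.11° = 23.124 m.
Summing the layer offsets gives 34.396 m.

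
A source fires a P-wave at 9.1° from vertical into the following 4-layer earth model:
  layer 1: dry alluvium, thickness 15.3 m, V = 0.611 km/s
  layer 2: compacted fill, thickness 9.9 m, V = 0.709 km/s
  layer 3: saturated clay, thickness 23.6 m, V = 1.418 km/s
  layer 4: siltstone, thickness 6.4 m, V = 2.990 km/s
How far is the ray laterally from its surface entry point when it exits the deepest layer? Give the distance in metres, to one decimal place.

21.4 m

Apply Snell's law at each interface; in layer i the horizontal offset is hᵢ·tan θᵢ.
Layer 1: θ = 9.10°; offset = 15.3·tan 9.10° = 2.451 m.
Layer 2: sin θ = 0.709·sin 9.1°/0.611 = 0.1835, θ = 10.58°; offset = 9.9·tan 10.58° = 1.848 m.
Layer 3: sin θ = 1.418·sin 9.1°/0.611 = 0.3671, θ = 21.53°; offset = 23.6·tan 21.53° = 9.312 m.
Layer 4: sin θ = 2.990·sin 9.1°/0.611 = 0.7740, θ = 50.71°; offset = 6.4·tan 50.71° = 7.822 m.
Total horizontal offset = 21.434 m.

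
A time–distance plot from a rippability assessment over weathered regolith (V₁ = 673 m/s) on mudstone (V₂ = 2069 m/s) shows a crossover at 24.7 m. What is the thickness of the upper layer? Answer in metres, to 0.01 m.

x_cross = 2h·√((V₂+V₁)/(V₂−V₁)) → h = x_cross / (2·√((V₂+V₁)/(V₂−V₁))).
√((V₂+V₁)/(V₂−V₁)) = √((2069+673)/(2069−673)) = 1.4015.
h = 24.7 / (2·1.4015) = 8.81 m.

8.81 m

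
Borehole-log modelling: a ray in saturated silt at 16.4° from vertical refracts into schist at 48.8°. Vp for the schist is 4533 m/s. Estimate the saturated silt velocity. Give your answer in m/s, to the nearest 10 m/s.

Snell's law: sin 16.4°/V₁ = sin 48.8°/V₂.
V₁ = V₂·sin 16.4°/sin 48.8° = 4533 × 0.3752 = 1700.99 m/s.

1700 m/s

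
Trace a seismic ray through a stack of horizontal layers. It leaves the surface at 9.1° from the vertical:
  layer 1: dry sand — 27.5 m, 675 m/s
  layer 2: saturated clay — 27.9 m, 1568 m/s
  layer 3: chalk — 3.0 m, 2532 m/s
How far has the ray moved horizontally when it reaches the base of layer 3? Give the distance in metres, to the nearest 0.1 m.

Apply Snell's law at each interface; in layer i the horizontal offset is hᵢ·tan θᵢ.
Layer 1: θ = 9.10°; offset = 27.5·tan 9.10° = 4.405 m.
Layer 2: sin θ = 1568·sin 9.1°/675 = 0.3674, θ = 21.56°; offset = 27.9·tan 21.56° = 11.021 m.
Layer 3: sin θ = 2532·sin 9.1°/675 = 0.5933, θ = 36.39°; offset = 3.0·tan 36.39° = 2.211 m.
Σ offsets = 17.637 m.

17.6 m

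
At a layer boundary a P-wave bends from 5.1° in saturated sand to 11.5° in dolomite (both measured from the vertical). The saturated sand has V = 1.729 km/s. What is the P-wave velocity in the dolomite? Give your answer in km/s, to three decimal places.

3.878 km/s

sin 5.1° = 0.0889; sin 11.5° = 0.1994.
V₂ = V₁·(sin θ₂/sin θ₁) = 1.729·(0.1994/0.0889) = 3.878 km/s.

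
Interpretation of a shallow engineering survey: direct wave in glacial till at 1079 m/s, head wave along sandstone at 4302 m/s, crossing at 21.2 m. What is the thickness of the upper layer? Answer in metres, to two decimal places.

h = (x_cross/2)·√((V₂−V₁)/(V₂+V₁)).
(V₂−V₁)/(V₂+V₁) = (4302−1079)/(4302+1079) = 0.5990; √ = 0.7739.
h = (21.2/2)·0.7739 = 8.20 m.

8.20 m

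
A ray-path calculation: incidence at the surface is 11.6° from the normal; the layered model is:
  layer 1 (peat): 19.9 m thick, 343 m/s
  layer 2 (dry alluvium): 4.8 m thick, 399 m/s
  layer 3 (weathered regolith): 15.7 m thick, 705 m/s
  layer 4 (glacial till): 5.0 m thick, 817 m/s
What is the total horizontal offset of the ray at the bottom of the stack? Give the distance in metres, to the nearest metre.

Apply Snell's law at each interface; in layer i the horizontal offset is hᵢ·tan θᵢ.
Layer 1: θ = 11.60°; offset = 19.9·tan 11.60° = 4.085 m.
Layer 2: sin θ = 399·sin 11.6°/343 = 0.2339, θ = 13.53°; offset = 4.8·tan 13.53° = 1.155 m.
Layer 3: sin θ = 705·sin 11.6°/343 = 0.4133, θ = 24.41°; offset = 15.7·tan 24.41° = 7.126 m.
Layer 4: sin θ = 817·sin 11.6°/343 = 0.4790, θ = 28.62°; offset = 5.0·tan 28.62° = 2.728 m.
Summing the layer offsets gives 15.093 m.

15 m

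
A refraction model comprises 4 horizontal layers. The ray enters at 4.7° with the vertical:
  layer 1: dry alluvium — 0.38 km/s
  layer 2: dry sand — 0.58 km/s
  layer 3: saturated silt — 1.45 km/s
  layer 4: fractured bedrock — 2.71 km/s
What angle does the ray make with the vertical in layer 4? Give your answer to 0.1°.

Snell's law across each interface conserves sin θ / V, so sin θ_4 = V_4·sin θ₁/V₁.
sin θ_4 = 2.71 × sin 4.7° / 0.38 = 0.5844.
θ_4 = arcsin 0.5844 = 35.76°.

35.8°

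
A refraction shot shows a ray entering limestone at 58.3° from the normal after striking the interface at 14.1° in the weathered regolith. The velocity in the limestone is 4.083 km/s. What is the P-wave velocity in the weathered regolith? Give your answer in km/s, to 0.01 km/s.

1.17 km/s

Snell's law: sin 14.1°/V₁ = sin 58.3°/V₂.
V₁ = V₂·sin 14.1°/sin 58.3° = 4.083 × 0.2863 = 1.17 km/s.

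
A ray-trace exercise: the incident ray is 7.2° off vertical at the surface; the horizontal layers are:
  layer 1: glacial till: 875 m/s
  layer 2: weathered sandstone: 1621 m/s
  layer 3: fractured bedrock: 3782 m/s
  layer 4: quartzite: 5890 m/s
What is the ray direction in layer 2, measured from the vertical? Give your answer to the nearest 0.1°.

13.4°

Snell's law across each interface conserves sin θ / V, so sin θ_2 = V_2·sin θ₁/V₁.
sin θ_2 = 1621 × sin 7.2° / 875 = 0.2322.
θ_2 = arcsin 0.2322 = 13.43°.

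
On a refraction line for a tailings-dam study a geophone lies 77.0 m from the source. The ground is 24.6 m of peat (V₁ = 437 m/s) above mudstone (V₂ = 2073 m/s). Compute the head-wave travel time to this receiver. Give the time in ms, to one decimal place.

t = x/V₂ + 2h·√(V₂²−V₁²)/(V₁V₂).
√(V₂²−V₁²) = √(2073²−437²) = 2026.4 m/s; delay term = 2·24.6·2026.4/(437·2073) = 0.11006 s.
t = 77.0/2073 + 0.11006 = 0.14720 s.

147.2 ms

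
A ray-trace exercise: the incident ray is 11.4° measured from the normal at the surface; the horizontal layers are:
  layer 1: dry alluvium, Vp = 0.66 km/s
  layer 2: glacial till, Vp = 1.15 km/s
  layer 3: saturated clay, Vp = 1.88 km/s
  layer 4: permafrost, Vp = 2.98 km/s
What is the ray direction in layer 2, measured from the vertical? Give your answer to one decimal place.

20.1°

Snell's law across each interface conserves sin θ / V, so sin θ_2 = V_2·sin θ₁/V₁.
sin θ_2 = 1.15 × sin 11.4° / 0.66 = 0.3444.
θ_2 = 20.15° from the vertical.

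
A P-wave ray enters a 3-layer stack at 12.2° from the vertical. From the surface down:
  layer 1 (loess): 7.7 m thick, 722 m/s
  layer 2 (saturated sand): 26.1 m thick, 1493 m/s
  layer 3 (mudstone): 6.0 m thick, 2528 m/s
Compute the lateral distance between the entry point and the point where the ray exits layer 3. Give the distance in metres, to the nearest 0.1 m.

20.9 m

Apply Snell's law at each interface; in layer i the horizontal offset is hᵢ·tan θᵢ.
Layer 1: θ = 12.20°; offset = 7.7·tan 12.20° = 1.665 m.
Layer 2: sin θ = 1493·sin 12.2°/722 = 0.4370, θ = 25.91°; offset = 26.1·tan 25.91° = 12.680 m.
Layer 3: sin θ = 2528·sin 12.2°/722 = 0.7399, θ = 47.73°; offset = 6.0·tan 47.73° = 6.600 m.
Total horizontal offset = 20.945 m.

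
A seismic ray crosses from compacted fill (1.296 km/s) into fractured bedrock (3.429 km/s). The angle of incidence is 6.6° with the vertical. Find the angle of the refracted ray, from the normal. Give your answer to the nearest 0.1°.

Snell's law: sin θ₂ = (V₂/V₁)·sin θ₁ = (3.429/1.296)·sin 6.6° = 0.3041.
θ₂ = sin⁻¹(0.3041) = 17.70° (from vertical).

17.7°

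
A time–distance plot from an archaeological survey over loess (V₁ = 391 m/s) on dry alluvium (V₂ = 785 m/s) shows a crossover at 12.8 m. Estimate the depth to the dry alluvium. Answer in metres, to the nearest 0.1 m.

3.7 m

x_cross = 2h·√((V₂+V₁)/(V₂−V₁)) → h = x_cross / (2·√((V₂+V₁)/(V₂−V₁))).
√((V₂+V₁)/(V₂−V₁)) = √((785+391)/(785−391)) = 1.7276.
h = 12.8 / (2·1.7276) = 3.70 m.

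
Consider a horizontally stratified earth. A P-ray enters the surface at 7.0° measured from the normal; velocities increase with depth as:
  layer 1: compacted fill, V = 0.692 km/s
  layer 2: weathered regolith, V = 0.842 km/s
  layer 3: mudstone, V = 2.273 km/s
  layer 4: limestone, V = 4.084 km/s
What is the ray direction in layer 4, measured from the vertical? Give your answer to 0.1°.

Ray parameter p = sin 7.0° / 0.692 = 1.7611e-01 s/km.
sin θ_4 = p·V_4 = 1.7611e-01 × 4.084 = 0.7192.
θ_4 = 45.99° from the vertical.

46.0°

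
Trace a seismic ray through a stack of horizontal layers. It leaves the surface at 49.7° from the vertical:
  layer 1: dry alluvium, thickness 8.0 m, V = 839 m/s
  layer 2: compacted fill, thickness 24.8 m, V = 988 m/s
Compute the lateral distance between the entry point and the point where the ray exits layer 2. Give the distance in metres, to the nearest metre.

Ray parameter p = sin 49.7° / 839 m/s = 9.0902e-04 s/m.
Layer 1: θ = 49.70°; offset = 8.0·tan 49.70° = 9.433 m.
Layer 2: sin θ = p·988 = 0.8981 → θ = 63.91°; offset = 24.8·tan 63.91° = 50.648 m.
Total horizontal offset = 60.081 m.

60 m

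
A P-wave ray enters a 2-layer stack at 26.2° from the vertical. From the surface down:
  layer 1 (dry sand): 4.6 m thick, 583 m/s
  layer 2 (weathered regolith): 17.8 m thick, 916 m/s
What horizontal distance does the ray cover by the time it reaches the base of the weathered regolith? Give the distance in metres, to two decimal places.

p = sin θ₁/V₁ = sin 26.2°/583 = 7.5730e-04 s/m is conserved through the stack.
Layer 1: θ = 26.20°; offset = 4.6·tan 26.20° = 2.2635 m.
Layer 2: sin θ = p·916 = 0.6937 → θ = 43.92°; offset = 17.8·tan 43.92° = 17.1429 m.
Σ offsets = 19.4064 m.

19.41 m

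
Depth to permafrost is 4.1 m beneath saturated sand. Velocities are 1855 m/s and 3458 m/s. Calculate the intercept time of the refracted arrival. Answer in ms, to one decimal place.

3.7 ms

θ_c = arcsin(V₁/V₂) = arcsin(1855/3458) = 32.44°; cos θ_c = 0.8439.
tᵢ = 2h·cos θ_c / V₁ = 2·4.1·0.8439 / 1855 = 0.00373 s.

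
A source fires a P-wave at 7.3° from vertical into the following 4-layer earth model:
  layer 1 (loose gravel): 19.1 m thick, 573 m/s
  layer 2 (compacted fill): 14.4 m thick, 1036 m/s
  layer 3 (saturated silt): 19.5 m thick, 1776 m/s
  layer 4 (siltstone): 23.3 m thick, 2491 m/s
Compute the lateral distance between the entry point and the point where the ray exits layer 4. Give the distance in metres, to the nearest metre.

Ray parameter p = sin 7.3° / 573 m/s = 2.2175e-04 s/m.
Layer 1: θ = 7.30°; offset = 19.1·tan 7.30° = 2.447 m.
Layer 2: sin θ = p·1036 = 0.2297 → θ = 13.28°; offset = 14.4·tan 13.28° = 3.399 m.
Layer 3: sin θ = p·1776 = 0.3938 → θ = 23.19°; offset = 19.5·tan 23.19° = 8.355 m.
Layer 4: sin θ = p·2491 = 0.5524 → θ = 33.53°; offset = 23.3·tan 33.53° = 15.440 m.
Σ offsets = 29.641 m.

30 m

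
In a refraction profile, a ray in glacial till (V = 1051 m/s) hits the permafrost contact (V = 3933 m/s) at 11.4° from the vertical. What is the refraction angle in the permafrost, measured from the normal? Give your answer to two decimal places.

47.70°

Snell's law: sin θ₂ = (V₂/V₁)·sin θ₁ = (3933/1051)·sin 11.4° = 0.7397.
θ₂ = sin⁻¹(0.7397) = 47.70° (from vertical).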